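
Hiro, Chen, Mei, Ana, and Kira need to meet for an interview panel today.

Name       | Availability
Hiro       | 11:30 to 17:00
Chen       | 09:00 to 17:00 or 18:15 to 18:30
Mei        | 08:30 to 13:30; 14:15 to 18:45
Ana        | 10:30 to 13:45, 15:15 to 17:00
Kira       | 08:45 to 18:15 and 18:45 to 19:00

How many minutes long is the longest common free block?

120

Hiro ∩ Chen: 11:30-17:00.
Hiro ∩ Chen ∩ Mei: 11:30-13:30, 14:15-17:00.
Hiro ∩ Chen ∩ Mei ∩ Ana: 11:30-13:30, 15:15-17:00.
Hiro ∩ Chen ∩ Mei ∩ Ana ∩ Kira: 11:30-13:30, 15:15-17:00.
The longest is 11:30-13:30 at 120 minutes.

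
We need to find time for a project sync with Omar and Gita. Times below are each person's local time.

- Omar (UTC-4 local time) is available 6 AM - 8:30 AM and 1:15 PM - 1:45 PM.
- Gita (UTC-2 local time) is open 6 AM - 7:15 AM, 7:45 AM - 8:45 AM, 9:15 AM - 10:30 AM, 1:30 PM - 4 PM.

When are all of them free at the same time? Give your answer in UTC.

Omar in UTC: 10:00-12:30, 17:15-17:45 (add 4h to convert from UTC-4).
Gita in UTC: 08:00-09:15, 09:45-10:45, 11:15-12:30, 15:30-18:00 (add 2h to convert from UTC-2).
Omar ∩ Gita: 10:00-10:45, 11:15-12:30, 17:15-17:45.

10:00-10:45, 11:15-12:30, 17:15-17:45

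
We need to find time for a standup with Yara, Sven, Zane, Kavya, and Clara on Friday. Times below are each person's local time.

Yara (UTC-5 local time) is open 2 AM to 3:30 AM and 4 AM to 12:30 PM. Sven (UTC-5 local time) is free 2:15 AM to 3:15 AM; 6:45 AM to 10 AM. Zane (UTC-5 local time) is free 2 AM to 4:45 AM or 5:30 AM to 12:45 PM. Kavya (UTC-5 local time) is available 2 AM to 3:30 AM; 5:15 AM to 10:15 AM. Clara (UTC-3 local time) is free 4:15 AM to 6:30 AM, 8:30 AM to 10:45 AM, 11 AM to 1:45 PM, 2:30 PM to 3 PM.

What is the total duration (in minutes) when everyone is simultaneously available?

240

Yara in UTC: 07:00-08:30, 09:00-17:30 (add 5h to convert from UTC-5).
Sven in UTC: 07:15-08:15, 11:45-15:00 (add 5h to convert from UTC-5).
Zane in UTC: 07:00-09:45, 10:30-17:45 (add 5h to convert from UTC-5).
Kavya in UTC: 07:00-08:30, 10:15-15:15 (add 5h to convert from UTC-5).
Clara in UTC: 07:15-09:30, 11:30-13:45, 14:00-16:45, 17:30-18:00 (add 3h to convert from UTC-3).
Yara ∩ Sven: 07:15-08:15, 11:45-15:00.
Yara ∩ Sven ∩ Zane: 07:15-08:15, 11:45-15:00.
Yara ∩ Sven ∩ Zane ∩ Kavya: 07:15-08:15, 11:45-15:00.
Yara ∩ Sven ∩ Zane ∩ Kavya ∩ Clara: 07:15-08:15, 11:45-13:45, 14:00-15:00.
Summing the common windows: 60 + 120 + 60 = 240 minutes.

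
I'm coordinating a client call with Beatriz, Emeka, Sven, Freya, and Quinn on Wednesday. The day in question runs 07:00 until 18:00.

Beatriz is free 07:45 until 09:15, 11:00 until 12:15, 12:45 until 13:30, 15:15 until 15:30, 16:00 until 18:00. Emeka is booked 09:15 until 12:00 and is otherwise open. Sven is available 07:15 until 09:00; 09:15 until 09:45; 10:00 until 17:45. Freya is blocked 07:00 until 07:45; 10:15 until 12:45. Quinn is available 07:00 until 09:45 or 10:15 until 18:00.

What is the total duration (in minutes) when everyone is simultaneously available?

240

Beatriz free: 07:45-09:15, 11:00-12:15, 12:45-13:30, 15:15-15:30, 16:00-18:00.
Emeka free: 07:00-09:15, 12:00-18:00 (invert busy blocks within the working day).
Sven free: 07:15-09:00, 09:15-09:45, 10:00-17:45.
Freya free: 07:45-10:15, 12:45-18:00 (invert busy blocks within the working day).
Quinn free: 07:00-09:45, 10:15-18:00.
Beatriz ∩ Emeka: 07:45-09:15, 12:00-12:15, 12:45-13:30, 15:15-15:30, 16:00-18:00.
Beatriz ∩ Emeka ∩ Sven: 07:45-09:00, 12:00-12:15, 12:45-13:30, 15:15-15:30, 16:00-17:45.
Beatriz ∩ Emeka ∩ Sven ∩ Freya: 07:45-09:00, 12:45-13:30, 15:15-15:30, 16:00-17:45.
Beatriz ∩ Emeka ∩ Sven ∩ Freya ∩ Quinn: 07:45-09:00, 12:45-13:30, 15:15-15:30, 16:00-17:45.
Summing the common windows: 75 + 45 + 15 + 105 = 240 minutes.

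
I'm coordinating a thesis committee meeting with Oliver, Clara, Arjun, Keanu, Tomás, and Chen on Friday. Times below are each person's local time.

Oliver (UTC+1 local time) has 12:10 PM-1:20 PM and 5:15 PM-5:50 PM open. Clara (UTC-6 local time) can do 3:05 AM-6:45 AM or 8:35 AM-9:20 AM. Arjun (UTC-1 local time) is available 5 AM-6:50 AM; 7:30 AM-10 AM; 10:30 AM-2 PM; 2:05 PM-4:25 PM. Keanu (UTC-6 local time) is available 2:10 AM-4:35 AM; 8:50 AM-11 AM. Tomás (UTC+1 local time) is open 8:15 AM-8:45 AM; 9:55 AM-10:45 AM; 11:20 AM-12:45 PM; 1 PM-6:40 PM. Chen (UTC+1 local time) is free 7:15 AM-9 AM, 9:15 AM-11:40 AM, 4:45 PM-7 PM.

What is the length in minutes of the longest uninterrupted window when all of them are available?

0

Oliver in UTC: 11:10-12:20, 16:15-16:50 (subtract 1h to convert from UTC+1).
Clara in UTC: 09:05-12:45, 14:35-15:20 (add 6h to convert from UTC-6).
Arjun in UTC: 06:00-07:50, 08:30-11:00, 11:30-15:00, 15:05-17:25 (add 1h to convert from UTC-1).
Keanu in UTC: 08:10-10:35, 14:50-17:00 (add 6h to convert from UTC-6).
Tomás in UTC: 07:15-07:45, 08:55-09:45, 10:20-11:45, 12:00-17:40 (subtract 1h to convert from UTC+1).
Chen in UTC: 06:15-08:00, 08:15-10:40, 15:45-18:00 (subtract 1h to convert from UTC+1).
Oliver ∩ Clara: 11:10-12:20.
Oliver ∩ Clara ∩ Arjun: 11:30-12:20.
Oliver ∩ Clara ∩ Arjun ∩ Keanu: ∅.
Oliver ∩ Clara ∩ Arjun ∩ Keanu ∩ Tomás: ∅.
Oliver ∩ Clara ∩ Arjun ∩ Keanu ∩ Tomás ∩ Chen: ∅.
There is no time when everyone is free.
No common window exists, so the longest block is 0 minutes.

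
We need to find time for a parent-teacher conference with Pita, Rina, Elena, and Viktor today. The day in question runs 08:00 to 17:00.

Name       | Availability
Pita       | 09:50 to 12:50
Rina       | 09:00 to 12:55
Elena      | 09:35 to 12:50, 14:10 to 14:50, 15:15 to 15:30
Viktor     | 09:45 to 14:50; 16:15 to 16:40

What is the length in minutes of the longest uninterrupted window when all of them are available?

180

Pita ∩ Rina: 09:50-12:50.
Pita ∩ Rina ∩ Elena: 09:50-12:50.
Pita ∩ Rina ∩ Elena ∩ Viktor: 09:50-12:50.
The longest is 09:50-12:50 at 180 minutes.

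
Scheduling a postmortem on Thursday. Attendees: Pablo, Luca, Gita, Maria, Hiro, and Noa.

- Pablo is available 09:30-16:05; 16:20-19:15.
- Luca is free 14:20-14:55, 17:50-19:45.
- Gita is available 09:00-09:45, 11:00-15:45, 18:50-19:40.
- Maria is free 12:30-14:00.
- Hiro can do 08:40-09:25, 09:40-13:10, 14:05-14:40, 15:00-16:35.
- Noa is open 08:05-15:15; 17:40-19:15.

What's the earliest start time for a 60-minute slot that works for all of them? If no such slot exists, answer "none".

Pablo ∩ Luca: 14:20-14:55, 17:50-19:15.
Pablo ∩ Luca ∩ Gita: 14:20-14:55, 18:50-19:15.
Pablo ∩ Luca ∩ Gita ∩ Maria: ∅.
Pablo ∩ Luca ∩ Gita ∩ Maria ∩ Hiro: ∅.
Pablo ∩ Luca ∩ Gita ∩ Maria ∩ Hiro ∩ Noa: ∅.
There is no time when everyone is free.
No common window is at least 60 minutes long.

none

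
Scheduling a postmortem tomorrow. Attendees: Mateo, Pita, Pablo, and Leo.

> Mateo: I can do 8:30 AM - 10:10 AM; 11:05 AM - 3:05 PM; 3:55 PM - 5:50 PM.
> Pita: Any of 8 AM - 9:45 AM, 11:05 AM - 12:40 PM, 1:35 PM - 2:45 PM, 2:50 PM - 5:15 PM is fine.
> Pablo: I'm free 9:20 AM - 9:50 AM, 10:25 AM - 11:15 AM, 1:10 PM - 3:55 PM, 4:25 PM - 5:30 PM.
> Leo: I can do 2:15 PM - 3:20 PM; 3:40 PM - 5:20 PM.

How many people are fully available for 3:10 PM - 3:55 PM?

2

Pita and Pablo can make the full 15:10-15:55 slot — that's 2.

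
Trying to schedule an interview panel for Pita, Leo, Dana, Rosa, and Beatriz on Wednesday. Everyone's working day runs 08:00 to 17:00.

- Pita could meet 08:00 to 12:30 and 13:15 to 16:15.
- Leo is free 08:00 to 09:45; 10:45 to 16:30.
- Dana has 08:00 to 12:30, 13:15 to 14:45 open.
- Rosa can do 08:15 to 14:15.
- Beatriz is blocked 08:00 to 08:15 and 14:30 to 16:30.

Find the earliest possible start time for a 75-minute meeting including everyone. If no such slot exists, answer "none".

08:15

Pita free: 08:00-12:30, 13:15-16:15.
Leo free: 08:00-09:45, 10:45-16:30.
Dana free: 08:00-12:30, 13:15-14:45.
Rosa free: 08:15-14:15.
Beatriz free: 08:15-14:30, 16:30-17:00 (invert busy blocks within the working day).
Pita ∩ Leo: 08:00-09:45, 10:45-12:30, 13:15-16:15.
Pita ∩ Leo ∩ Dana: 08:00-09:45, 10:45-12:30, 13:15-14:45.
Pita ∩ Leo ∩ Dana ∩ Rosa: 08:15-09:45, 10:45-12:30, 13:15-14:15.
Pita ∩ Leo ∩ Dana ∩ Rosa ∩ Beatriz: 08:15-09:45, 10:45-12:30, 13:15-14:15.
The first common window of at least 75 minutes is 08:15-09:45, so the earliest start is 08:15.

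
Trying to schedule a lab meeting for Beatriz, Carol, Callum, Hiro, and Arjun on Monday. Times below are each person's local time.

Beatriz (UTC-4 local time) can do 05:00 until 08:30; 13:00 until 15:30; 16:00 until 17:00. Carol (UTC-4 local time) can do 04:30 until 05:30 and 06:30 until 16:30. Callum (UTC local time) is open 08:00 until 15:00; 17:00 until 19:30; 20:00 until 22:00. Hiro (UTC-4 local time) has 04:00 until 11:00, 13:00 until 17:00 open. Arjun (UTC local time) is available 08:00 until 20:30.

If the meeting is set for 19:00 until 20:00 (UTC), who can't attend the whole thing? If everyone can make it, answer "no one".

Beatriz, Callum

Beatriz in UTC: 09:00-12:30, 17:00-19:30, 20:00-21:00 (add 4h to convert from UTC-4).
Carol in UTC: 08:30-09:30, 10:30-20:30 (add 4h to convert from UTC-4).
Callum in UTC: 08:00-15:00, 17:00-19:30, 20:00-22:00.
Hiro in UTC: 08:00-15:00, 17:00-21:00 (add 4h to convert from UTC-4).
Arjun in UTC: 08:00-20:30.
Beatriz: not fully free for 19:00-20:00. Carol: free for 19:00-20:00. Callum: not fully free for 19:00-20:00. Hiro: free for 19:00-20:00. Arjun: free for 19:00-20:00.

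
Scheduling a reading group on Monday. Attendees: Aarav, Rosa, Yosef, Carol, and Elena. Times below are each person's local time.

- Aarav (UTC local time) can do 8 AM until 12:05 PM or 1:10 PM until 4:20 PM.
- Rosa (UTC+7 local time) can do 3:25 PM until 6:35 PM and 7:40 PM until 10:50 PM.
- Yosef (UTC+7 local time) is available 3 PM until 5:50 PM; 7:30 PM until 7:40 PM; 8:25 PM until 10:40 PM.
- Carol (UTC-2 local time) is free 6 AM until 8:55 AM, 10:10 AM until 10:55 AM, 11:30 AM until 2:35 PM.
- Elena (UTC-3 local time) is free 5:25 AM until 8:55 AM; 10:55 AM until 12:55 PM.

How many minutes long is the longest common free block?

Aarav in UTC: 08:00-12:05, 13:10-16:20.
Rosa in UTC: 08:25-11:35, 12:40-15:50 (subtract 7h to convert from UTC+7).
Yosef in UTC: 08:00-10:50, 12:30-12:40, 13:25-15:40 (subtract 7h to convert from UTC+7).
Carol in UTC: 08:00-10:55, 12:10-12:55, 13:30-16:35 (add 2h to convert from UTC-2).
Elena in UTC: 08:25-11:55, 13:55-15:55 (add 3h to convert from UTC-3).
Aarav ∩ Rosa: 08:25-11:35, 13:10-15:50.
Aarav ∩ Rosa ∩ Yosef: 08:25-10:50, 13:25-15:40.
Aarav ∩ Rosa ∩ Yosef ∩ Carol: 08:25-10:50, 13:30-15:40.
Aarav ∩ Rosa ∩ Yosef ∩ Carol ∩ Elena: 08:25-10:50, 13:55-15:40.
Those are the intersection windows.
The longest is 08:25-10:50 at 145 minutes.

145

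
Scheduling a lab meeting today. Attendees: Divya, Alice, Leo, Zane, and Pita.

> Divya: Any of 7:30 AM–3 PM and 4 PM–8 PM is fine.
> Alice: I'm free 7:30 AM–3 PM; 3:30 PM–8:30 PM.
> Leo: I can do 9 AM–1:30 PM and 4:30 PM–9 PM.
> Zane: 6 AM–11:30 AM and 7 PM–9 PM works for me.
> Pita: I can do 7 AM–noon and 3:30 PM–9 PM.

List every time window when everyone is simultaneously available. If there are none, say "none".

09:00-11:30, 19:00-20:00

Divya ∩ Alice: 07:30-15:00, 16:00-20:00.
Divya ∩ Alice ∩ Leo: 09:00-13:30, 16:30-20:00.
Divya ∩ Alice ∩ Leo ∩ Zane: 09:00-11:30, 19:00-20:00.
Divya ∩ Alice ∩ Leo ∩ Zane ∩ Pita: 09:00-11:30, 19:00-20:00.
So the common availability across everyone is 09:00-11:30, 19:00-20:00.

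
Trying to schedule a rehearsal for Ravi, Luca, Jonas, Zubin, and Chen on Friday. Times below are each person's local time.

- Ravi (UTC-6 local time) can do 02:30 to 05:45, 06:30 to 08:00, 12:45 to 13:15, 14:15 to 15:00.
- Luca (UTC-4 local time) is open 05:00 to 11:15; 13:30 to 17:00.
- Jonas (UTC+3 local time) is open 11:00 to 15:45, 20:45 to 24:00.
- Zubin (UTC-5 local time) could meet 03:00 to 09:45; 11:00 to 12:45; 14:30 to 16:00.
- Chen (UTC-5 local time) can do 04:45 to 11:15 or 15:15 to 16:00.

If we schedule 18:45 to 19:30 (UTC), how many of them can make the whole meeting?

Ravi in UTC: 08:30-11:45, 12:30-14:00, 18:45-19:15, 20:15-21:00 (add 6h to convert from UTC-6).
Luca in UTC: 09:00-15:15, 17:30-21:00 (add 4h to convert from UTC-4).
Jonas in UTC: 08:00-12:45, 17:45-21:00 (subtract 3h to convert from UTC+3).
Zubin in UTC: 08:00-14:45, 16:00-17:45, 19:30-21:00 (add 5h to convert from UTC-5).
Chen in UTC: 09:45-16:15, 20:15-21:00 (add 5h to convert from UTC-5).
Luca and Jonas can make the full 18:45-19:30 slot — that's 2.

2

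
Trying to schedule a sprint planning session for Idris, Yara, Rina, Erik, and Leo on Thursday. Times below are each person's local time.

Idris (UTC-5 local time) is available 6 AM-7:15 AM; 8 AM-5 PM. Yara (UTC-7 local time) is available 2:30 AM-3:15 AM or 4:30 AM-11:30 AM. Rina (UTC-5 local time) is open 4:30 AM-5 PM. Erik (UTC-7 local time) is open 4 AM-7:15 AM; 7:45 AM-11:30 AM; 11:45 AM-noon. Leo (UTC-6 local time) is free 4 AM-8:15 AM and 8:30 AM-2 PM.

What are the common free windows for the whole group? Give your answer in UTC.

11:30-12:15, 13:00-14:15, 14:45-18:30

Idris in UTC: 11:00-12:15, 13:00-22:00 (add 5h to convert from UTC-5).
Yara in UTC: 09:30-10:15, 11:30-18:30 (add 7h to convert from UTC-7).
Rina in UTC: 09:30-22:00 (add 5h to convert from UTC-5).
Erik in UTC: 11:00-14:15, 14:45-18:30, 18:45-19:00 (add 7h to convert from UTC-7).
Leo in UTC: 10:00-14:15, 14:30-20:00 (add 6h to convert from UTC-6).
Idris ∩ Yara: 11:30-12:15, 13:00-18:30.
Idris ∩ Yara ∩ Rina: 11:30-12:15, 13:00-18:30.
Idris ∩ Yara ∩ Rina ∩ Erik: 11:30-12:15, 13:00-14:15, 14:45-18:30.
Idris ∩ Yara ∩ Rina ∩ Erik ∩ Leo: 11:30-12:15, 13:00-14:15, 14:45-18:30.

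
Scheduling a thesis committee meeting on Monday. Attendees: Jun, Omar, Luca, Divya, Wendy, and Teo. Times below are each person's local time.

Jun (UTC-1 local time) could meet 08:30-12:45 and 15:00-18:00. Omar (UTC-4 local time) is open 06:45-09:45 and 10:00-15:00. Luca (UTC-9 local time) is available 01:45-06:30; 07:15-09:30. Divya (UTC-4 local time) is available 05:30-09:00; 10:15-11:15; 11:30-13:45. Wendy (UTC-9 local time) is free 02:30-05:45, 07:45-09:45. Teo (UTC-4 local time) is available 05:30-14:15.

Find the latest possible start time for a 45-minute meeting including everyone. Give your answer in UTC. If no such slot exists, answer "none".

Jun in UTC: 09:30-13:45, 16:00-19:00 (add 1h to convert from UTC-1).
Omar in UTC: 10:45-13:45, 14:00-19:00 (add 4h to convert from UTC-4).
Luca in UTC: 10:45-15:30, 16:15-18:30 (add 9h to convert from UTC-9).
Divya in UTC: 09:30-13:00, 14:15-15:15, 15:30-17:45 (add 4h to convert from UTC-4).
Wendy in UTC: 11:30-14:45, 16:45-18:45 (add 9h to convert from UTC-9).
Teo in UTC: 09:30-18:15 (add 4h to convert from UTC-4).
Jun ∩ Omar: 10:45-13:45, 16:00-19:00.
Jun ∩ Omar ∩ Luca: 10:45-13:45, 16:15-18:30.
Jun ∩ Omar ∩ Luca ∩ Divya: 10:45-13:00, 16:15-17:45.
Jun ∩ Omar ∩ Luca ∩ Divya ∩ Wendy: 11:30-13:00, 16:45-17:45.
Jun ∩ Omar ∩ Luca ∩ Divya ∩ Wendy ∩ Teo: 11:30-13:00, 16:45-17:45.
So the common availability across everyone is 11:30-13:00, 16:45-17:45.
The last common window of at least 45 minutes is 16:45-17:45; a 45-minute meeting can start as late as 17:00 and still end by 17:45.

17:00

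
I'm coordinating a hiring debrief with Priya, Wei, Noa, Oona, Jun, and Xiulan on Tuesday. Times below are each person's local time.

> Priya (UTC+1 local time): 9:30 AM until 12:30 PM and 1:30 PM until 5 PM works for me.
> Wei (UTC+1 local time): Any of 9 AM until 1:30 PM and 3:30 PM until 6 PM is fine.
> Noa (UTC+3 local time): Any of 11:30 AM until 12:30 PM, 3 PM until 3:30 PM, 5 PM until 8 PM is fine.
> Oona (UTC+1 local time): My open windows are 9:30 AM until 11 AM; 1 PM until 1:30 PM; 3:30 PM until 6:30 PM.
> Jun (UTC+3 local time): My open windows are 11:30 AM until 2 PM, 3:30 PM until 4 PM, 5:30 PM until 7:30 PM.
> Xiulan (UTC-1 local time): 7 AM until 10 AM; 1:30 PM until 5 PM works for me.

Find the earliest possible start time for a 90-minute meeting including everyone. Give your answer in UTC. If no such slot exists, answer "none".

Priya in UTC: 08:30-11:30, 12:30-16:00 (subtract 1h to convert from UTC+1).
Wei in UTC: 08:00-12:30, 14:30-17:00 (subtract 1h to convert from UTC+1).
Noa in UTC: 08:30-09:30, 12:00-12:30, 14:00-17:00 (subtract 3h to convert from UTC+3).
Oona in UTC: 08:30-10:00, 12:00-12:30, 14:30-17:30 (subtract 1h to convert from UTC+1).
Jun in UTC: 08:30-11:00, 12:30-13:00, 14:30-16:30 (subtract 3h to convert from UTC+3).
Xiulan in UTC: 08:00-11:00, 14:30-18:00 (add 1h to convert from UTC-1).
Priya ∩ Wei: 08:30-11:30, 14:30-16:00.
Priya ∩ Wei ∩ Noa: 08:30-09:30, 14:30-16:00.
Priya ∩ Wei ∩ Noa ∩ Oona: 08:30-09:30, 14:30-16:00.
Priya ∩ Wei ∩ Noa ∩ Oona ∩ Jun: 08:30-09:30, 14:30-16:00.
Priya ∩ Wei ∩ Noa ∩ Oona ∩ Jun ∩ Xiulan: 08:30-09:30, 14:30-16:00.
The first common window of at least 90 minutes is 14:30-16:00, so the earliest start is 14:30.

14:30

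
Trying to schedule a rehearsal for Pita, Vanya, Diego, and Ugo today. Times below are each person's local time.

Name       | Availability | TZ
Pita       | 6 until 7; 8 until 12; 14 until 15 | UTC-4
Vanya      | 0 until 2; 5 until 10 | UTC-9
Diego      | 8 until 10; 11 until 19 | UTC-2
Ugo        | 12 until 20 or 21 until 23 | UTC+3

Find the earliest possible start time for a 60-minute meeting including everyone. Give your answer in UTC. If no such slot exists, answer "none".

10:00

Pita in UTC: 10:00-11:00, 12:00-16:00, 18:00-19:00 (add 4h to convert from UTC-4).
Vanya in UTC: 09:00-11:00, 14:00-19:00 (add 9h to convert from UTC-9).
Diego in UTC: 10:00-12:00, 13:00-21:00 (add 2h to convert from UTC-2).
Ugo in UTC: 09:00-17:00, 18:00-20:00 (subtract 3h to convert from UTC+3).
Pita ∩ Vanya: 10:00-11:00, 14:00-16:00, 18:00-19:00.
Pita ∩ Vanya ∩ Diego: 10:00-11:00, 14:00-16:00, 18:00-19:00.
Pita ∩ Vanya ∩ Diego ∩ Ugo: 10:00-11:00, 14:00-16:00, 18:00-19:00.
Those are the intersection windows.
The first common window of at least 60 minutes is 10:00-11:00, so the earliest start is 10:00.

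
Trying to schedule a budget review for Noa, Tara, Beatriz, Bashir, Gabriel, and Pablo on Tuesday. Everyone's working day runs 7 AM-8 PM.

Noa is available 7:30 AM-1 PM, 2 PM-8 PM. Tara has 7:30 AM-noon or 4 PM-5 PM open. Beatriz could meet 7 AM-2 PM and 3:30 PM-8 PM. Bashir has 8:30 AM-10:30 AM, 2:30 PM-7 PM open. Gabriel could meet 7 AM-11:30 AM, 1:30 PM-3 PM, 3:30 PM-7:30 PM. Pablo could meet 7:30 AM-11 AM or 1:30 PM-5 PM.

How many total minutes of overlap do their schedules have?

Noa ∩ Tara: 07:30-12:00, 16:00-17:00.
Noa ∩ Tara ∩ Beatriz: 07:30-12:00, 16:00-17:00.
Noa ∩ Tara ∩ Beatriz ∩ Bashir: 08:30-10:30, 16:00-17:00.
Noa ∩ Tara ∩ Beatriz ∩ Bashir ∩ Gabriel: 08:30-10:30, 16:00-17:00.
Noa ∩ Tara ∩ Beatriz ∩ Bashir ∩ Gabriel ∩ Pablo: 08:30-10:30, 16:00-17:00.
Summing the common windows: 120 + 60 = 180 minutes.

180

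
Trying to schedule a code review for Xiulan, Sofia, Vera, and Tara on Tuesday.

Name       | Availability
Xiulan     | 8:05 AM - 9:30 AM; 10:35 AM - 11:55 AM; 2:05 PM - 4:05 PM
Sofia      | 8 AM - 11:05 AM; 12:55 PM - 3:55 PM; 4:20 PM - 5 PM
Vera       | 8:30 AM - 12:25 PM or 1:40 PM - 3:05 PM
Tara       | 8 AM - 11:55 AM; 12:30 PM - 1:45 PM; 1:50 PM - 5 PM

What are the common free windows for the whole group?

Xiulan ∩ Sofia: 08:05-09:30, 10:35-11:05, 14:05-15:55.
Xiulan ∩ Sofia ∩ Vera: 08:30-09:30, 10:35-11:05, 14:05-15:05.
Xiulan ∩ Sofia ∩ Vera ∩ Tara: 08:30-09:30, 10:35-11:05, 14:05-15:05.
Those are the intersection windows.

08:30-09:30, 10:35-11:05, 14:05-15:05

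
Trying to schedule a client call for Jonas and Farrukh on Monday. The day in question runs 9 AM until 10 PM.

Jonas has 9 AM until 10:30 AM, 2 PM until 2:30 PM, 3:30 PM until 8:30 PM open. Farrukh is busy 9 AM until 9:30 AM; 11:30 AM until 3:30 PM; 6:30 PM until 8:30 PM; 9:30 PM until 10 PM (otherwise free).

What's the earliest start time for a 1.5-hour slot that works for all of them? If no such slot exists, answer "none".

15:30

Jonas free: 09:00-10:30, 14:00-14:30, 15:30-20:30.
Farrukh free: 09:30-11:30, 15:30-18:30, 20:30-21:30 (invert busy blocks within the working day).
Jonas ∩ Farrukh: 09:30-10:30, 15:30-18:30.
The first common window of at least 90 minutes is 15:30-18:30, so the earliest start is 15:30.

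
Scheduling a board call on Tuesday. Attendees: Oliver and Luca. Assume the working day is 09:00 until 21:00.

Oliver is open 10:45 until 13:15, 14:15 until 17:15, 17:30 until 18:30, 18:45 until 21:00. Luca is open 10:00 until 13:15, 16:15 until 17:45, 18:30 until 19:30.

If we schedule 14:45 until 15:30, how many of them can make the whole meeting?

1

Oliver can make the full 14:45-15:30 slot — that's 1.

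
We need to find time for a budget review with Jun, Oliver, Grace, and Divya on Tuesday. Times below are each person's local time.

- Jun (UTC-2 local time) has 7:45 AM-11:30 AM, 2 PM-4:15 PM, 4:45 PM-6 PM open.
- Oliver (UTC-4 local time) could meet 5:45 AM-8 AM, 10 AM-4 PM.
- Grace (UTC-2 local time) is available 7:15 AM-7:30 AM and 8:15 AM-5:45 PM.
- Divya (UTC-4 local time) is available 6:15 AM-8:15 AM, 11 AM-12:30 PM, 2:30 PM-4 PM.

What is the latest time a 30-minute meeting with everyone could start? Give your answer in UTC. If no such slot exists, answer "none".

19:15

Jun in UTC: 09:45-13:30, 16:00-18:15, 18:45-20:00 (add 2h to convert from UTC-2).
Oliver in UTC: 09:45-12:00, 14:00-20:00 (add 4h to convert from UTC-4).
Grace in UTC: 09:15-09:30, 10:15-19:45 (add 2h to convert from UTC-2).
Divya in UTC: 10:15-12:15, 15:00-16:30, 18:30-20:00 (add 4h to convert from UTC-4).
Jun ∩ Oliver: 09:45-12:00, 16:00-18:15, 18:45-20:00.
Jun ∩ Oliver ∩ Grace: 10:15-12:00, 16:00-18:15, 18:45-19:45.
Jun ∩ Oliver ∩ Grace ∩ Divya: 10:15-12:00, 16:00-16:30, 18:45-19:45.
The last common window of at least 30 minutes is 18:45-19:45; a 30-minute meeting can start as late as 19:15 and still end by 19:45.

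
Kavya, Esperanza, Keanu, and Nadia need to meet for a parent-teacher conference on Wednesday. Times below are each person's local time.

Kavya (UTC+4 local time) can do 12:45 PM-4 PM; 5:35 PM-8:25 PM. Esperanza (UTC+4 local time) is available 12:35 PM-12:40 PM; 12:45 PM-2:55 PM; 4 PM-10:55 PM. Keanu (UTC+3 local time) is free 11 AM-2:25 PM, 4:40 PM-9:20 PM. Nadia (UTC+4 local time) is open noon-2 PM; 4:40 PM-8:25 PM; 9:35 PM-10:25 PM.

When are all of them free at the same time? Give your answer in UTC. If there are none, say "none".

08:45-10:00, 13:40-16:25

Kavya in UTC: 08:45-12:00, 13:35-16:25 (subtract 4h to convert from UTC+4).
Esperanza in UTC: 08:35-08:40, 08:45-10:55, 12:00-18:55 (subtract 4h to convert from UTC+4).
Keanu in UTC: 08:00-11:25, 13:40-18:20 (subtract 3h to convert from UTC+3).
Nadia in UTC: 08:00-10:00, 12:40-16:25, 17:35-18:25 (subtract 4h to convert from UTC+4).
Kavya ∩ Esperanza: 08:45-10:55, 13:35-16:25.
Kavya ∩ Esperanza ∩ Keanu: 08:45-10:55, 13:40-16:25.
Kavya ∩ Esperanza ∩ Keanu ∩ Nadia: 08:45-10:00, 13:40-16:25.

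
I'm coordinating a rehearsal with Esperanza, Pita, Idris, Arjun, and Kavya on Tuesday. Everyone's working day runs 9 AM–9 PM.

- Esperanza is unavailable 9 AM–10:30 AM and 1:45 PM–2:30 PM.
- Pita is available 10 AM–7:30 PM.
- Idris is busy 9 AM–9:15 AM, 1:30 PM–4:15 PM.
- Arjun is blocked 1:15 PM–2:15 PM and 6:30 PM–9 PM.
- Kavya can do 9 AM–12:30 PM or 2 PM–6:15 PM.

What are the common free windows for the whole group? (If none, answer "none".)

10:30-12:30, 16:15-18:15

Esperanza free: 10:30-13:45, 14:30-21:00 (invert busy blocks within the working day).
Pita free: 10:00-19:30.
Idris free: 09:15-13:30, 16:15-21:00 (invert busy blocks within the working day).
Arjun free: 09:00-13:15, 14:15-18:30 (invert busy blocks within the working day).
Kavya free: 09:00-12:30, 14:00-18:15.
Esperanza ∩ Pita: 10:30-13:45, 14:30-19:30.
Esperanza ∩ Pita ∩ Idris: 10:30-13:30, 16:15-19:30.
Esperanza ∩ Pita ∩ Idris ∩ Arjun: 10:30-13:15, 16:15-18:30.
Esperanza ∩ Pita ∩ Idris ∩ Arjun ∩ Kavya: 10:30-12:30, 16:15-18:15.
Those are the intersection windows.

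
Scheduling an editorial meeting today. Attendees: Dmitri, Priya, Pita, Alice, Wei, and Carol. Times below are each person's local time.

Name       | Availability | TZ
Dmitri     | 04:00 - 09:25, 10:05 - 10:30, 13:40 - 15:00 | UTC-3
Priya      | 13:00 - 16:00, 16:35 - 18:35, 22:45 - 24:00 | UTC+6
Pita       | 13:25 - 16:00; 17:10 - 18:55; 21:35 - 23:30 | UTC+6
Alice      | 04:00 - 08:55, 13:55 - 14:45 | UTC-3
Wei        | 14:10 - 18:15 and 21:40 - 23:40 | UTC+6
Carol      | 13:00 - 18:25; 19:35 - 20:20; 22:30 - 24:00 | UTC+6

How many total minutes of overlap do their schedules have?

Dmitri in UTC: 07:00-12:25, 13:05-13:30, 16:40-18:00 (add 3h to convert from UTC-3).
Priya in UTC: 07:00-10:00, 10:35-12:35, 16:45-18:00 (subtract 6h to convert from UTC+6).
Pita in UTC: 07:25-10:00, 11:10-12:55, 15:35-17:30 (subtract 6h to convert from UTC+6).
Alice in UTC: 07:00-11:55, 16:55-17:45 (add 3h to convert from UTC-3).
Wei in UTC: 08:10-12:15, 15:40-17:40 (subtract 6h to convert from UTC+6).
Carol in UTC: 07:00-12:25, 13:35-14:20, 16:30-18:00 (subtract 6h to convert from UTC+6).
Dmitri ∩ Priya: 07:00-10:00, 10:35-12:25, 16:45-18:00.
Dmitri ∩ Priya ∩ Pita: 07:25-10:00, 11:10-12:25, 16:45-17:30.
Dmitri ∩ Priya ∩ Pita ∩ Alice: 07:25-10:00, 11:10-11:55, 16:55-17:30.
Dmitri ∩ Priya ∩ Pita ∩ Alice ∩ Wei: 08:10-10:00, 11:10-11:55, 16:55-17:30.
Dmitri ∩ Priya ∩ Pita ∩ Alice ∩ Wei ∩ Carol: 08:10-10:00, 11:10-11:55, 16:55-17:30.
Summing the common windows: 110 + 45 + 35 = 190 minutes.

190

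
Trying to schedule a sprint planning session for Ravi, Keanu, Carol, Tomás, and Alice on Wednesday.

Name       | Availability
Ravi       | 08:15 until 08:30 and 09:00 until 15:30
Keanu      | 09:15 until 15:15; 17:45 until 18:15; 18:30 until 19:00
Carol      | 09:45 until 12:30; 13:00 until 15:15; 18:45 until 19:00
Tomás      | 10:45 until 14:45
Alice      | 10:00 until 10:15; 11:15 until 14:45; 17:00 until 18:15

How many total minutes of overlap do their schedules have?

180

Ravi ∩ Keanu: 09:15-15:15.
Ravi ∩ Keanu ∩ Carol: 09:45-12:30, 13:00-15:15.
Ravi ∩ Keanu ∩ Carol ∩ Tomás: 10:45-12:30, 13:00-14:45.
Ravi ∩ Keanu ∩ Carol ∩ Tomás ∩ Alice: 11:15-12:30, 13:00-14:45.
Summing the common windows: 75 + 105 = 180 minutes.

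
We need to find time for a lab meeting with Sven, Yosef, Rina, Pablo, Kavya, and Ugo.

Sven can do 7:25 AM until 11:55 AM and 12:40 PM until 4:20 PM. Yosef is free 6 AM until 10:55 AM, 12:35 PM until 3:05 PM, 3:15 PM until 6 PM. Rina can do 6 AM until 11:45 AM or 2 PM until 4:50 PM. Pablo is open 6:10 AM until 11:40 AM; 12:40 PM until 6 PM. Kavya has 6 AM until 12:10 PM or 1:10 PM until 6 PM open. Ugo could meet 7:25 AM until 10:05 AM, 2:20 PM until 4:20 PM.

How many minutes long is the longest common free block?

Sven ∩ Yosef: 07:25-10:55, 12:40-15:05, 15:15-16:20.
Sven ∩ Yosef ∩ Rina: 07:25-10:55, 14:00-15:05, 15:15-16:20.
Sven ∩ Yosef ∩ Rina ∩ Pablo: 07:25-10:55, 14:00-15:05, 15:15-16:20.
Sven ∩ Yosef ∩ Rina ∩ Pablo ∩ Kavya: 07:25-10:55, 14:00-15:05, 15:15-16:20.
Sven ∩ Yosef ∩ Rina ∩ Pablo ∩ Kavya ∩ Ugo: 07:25-10:05, 14:20-15:05, 15:15-16:20.
The longest is 07:25-10:05 at 160 minutes.

160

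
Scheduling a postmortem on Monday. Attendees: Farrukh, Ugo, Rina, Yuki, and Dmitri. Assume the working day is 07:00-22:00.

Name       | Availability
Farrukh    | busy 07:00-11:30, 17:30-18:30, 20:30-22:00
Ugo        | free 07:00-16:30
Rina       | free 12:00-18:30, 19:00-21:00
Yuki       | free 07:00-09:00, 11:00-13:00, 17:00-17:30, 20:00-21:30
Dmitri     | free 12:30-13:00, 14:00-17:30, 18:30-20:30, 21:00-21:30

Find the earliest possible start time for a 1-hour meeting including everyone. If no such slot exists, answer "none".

none

Farrukh free: 11:30-17:30, 18:30-20:30 (invert busy blocks within the working day).
Ugo free: 07:00-16:30.
Rina free: 12:00-18:30, 19:00-21:00.
Yuki free: 07:00-09:00, 11:00-13:00, 17:00-17:30, 20:00-21:30.
Dmitri free: 12:30-13:00, 14:00-17:30, 18:30-20:30, 21:00-21:30.
Farrukh ∩ Ugo: 11:30-16:30.
Farrukh ∩ Ugo ∩ Rina: 12:00-16:30.
Farrukh ∩ Ugo ∩ Rina ∩ Yuki: 12:00-13:00.
Farrukh ∩ Ugo ∩ Rina ∩ Yuki ∩ Dmitri: 12:30-13:00.
So the common availability across everyone is 12:30-13:00.
No common window is at least 60 minutes long.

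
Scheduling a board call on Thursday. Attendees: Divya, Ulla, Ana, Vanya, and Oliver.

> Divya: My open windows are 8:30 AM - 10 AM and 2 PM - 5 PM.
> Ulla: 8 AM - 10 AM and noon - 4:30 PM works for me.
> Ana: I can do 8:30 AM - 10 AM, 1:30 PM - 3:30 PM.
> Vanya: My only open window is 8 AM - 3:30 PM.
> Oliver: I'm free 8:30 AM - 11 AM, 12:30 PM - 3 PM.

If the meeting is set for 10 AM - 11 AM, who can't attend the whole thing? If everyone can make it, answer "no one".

Ana, Divya, Ulla

Divya: not fully free for 10:00-11:00. Ulla: not fully free for 10:00-11:00. Ana: not fully free for 10:00-11:00. Vanya: free for 10:00-11:00. Oliver: free for 10:00-11:00.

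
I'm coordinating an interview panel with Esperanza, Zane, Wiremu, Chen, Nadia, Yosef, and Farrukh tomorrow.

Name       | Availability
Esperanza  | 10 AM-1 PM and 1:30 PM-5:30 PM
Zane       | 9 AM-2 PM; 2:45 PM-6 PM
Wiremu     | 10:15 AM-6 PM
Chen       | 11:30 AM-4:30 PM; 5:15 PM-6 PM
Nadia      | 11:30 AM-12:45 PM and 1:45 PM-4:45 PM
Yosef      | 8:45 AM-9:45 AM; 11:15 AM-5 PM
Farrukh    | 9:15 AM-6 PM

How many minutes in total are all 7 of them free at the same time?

195

Esperanza ∩ Zane: 10:00-13:00, 13:30-14:00, 14:45-17:30.
Esperanza ∩ Zane ∩ Wiremu: 10:15-13:00, 13:30-14:00, 14:45-17:30.
Esperanza ∩ Zane ∩ Wiremu ∩ Chen: 11:30-13:00, 13:30-14:00, 14:45-16:30, 17:15-17:30.
Esperanza ∩ Zane ∩ Wiremu ∩ Chen ∩ Nadia: 11:30-12:45, 13:45-14:00, 14:45-16:30.
Esperanza ∩ Zane ∩ Wiremu ∩ Chen ∩ Nadia ∩ Yosef: 11:30-12:45, 13:45-14:00, 14:45-16:30.
Esperanza ∩ Zane ∩ Wiremu ∩ Chen ∩ Nadia ∩ Yosef ∩ Farrukh: 11:30-12:45, 13:45-14:00, 14:45-16:30.
Those are the intersection windows.
Summing the common windows: 75 + 15 + 105 = 195 minutes.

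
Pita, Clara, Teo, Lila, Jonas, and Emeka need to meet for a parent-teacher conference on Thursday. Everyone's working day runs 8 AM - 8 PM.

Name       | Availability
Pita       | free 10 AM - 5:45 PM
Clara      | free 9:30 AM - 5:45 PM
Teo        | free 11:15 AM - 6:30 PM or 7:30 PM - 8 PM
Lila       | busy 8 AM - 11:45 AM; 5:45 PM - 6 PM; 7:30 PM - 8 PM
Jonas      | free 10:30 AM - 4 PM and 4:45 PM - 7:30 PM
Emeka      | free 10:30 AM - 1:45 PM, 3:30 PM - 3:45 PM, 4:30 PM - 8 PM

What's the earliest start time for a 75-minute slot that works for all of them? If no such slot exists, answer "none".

Pita free: 10:00-17:45.
Clara free: 09:30-17:45.
Teo free: 11:15-18:30, 19:30-20:00.
Lila free: 11:45-17:45, 18:00-19:30 (invert busy blocks within the working day).
Jonas free: 10:30-16:00, 16:45-19:30.
Emeka free: 10:30-13:45, 15:30-15:45, 16:30-20:00.
Pita ∩ Clara: 10:00-17:45.
Pita ∩ Clara ∩ Teo: 11:15-17:45.
Pita ∩ Clara ∩ Teo ∩ Lila: 11:45-17:45.
Pita ∩ Clara ∩ Teo ∩ Lila ∩ Jonas: 11:45-16:00, 16:45-17:45.
Pita ∩ Clara ∩ Teo ∩ Lila ∩ Jonas ∩ Emeka: 11:45-13:45, 15:30-15:45, 16:45-17:45.
The first common window of at least 75 minutes is 11:45-13:45, so the earliest start is 11:45.

11:45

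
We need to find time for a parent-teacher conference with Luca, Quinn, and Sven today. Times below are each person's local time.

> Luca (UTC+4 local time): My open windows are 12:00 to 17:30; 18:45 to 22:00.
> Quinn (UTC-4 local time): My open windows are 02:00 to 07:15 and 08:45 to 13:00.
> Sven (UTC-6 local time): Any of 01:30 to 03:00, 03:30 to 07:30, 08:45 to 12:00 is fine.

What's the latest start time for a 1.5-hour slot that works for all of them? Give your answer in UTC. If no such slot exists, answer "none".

15:30

Luca in UTC: 08:00-13:30, 14:45-18:00 (subtract 4h to convert from UTC+4).
Quinn in UTC: 06:00-11:15, 12:45-17:00 (add 4h to convert from UTC-4).
Sven in UTC: 07:30-09:00, 09:30-13:30, 14:45-18:00 (add 6h to convert from UTC-6).
Luca ∩ Quinn: 08:00-11:15, 12:45-13:30, 14:45-17:00.
Luca ∩ Quinn ∩ Sven: 08:00-09:00, 09:30-11:15, 12:45-13:30, 14:45-17:00.
The last common window of at least 90 minutes is 14:45-17:00; a 90-minute meeting can start as late as 15:30 and still end by 17:00.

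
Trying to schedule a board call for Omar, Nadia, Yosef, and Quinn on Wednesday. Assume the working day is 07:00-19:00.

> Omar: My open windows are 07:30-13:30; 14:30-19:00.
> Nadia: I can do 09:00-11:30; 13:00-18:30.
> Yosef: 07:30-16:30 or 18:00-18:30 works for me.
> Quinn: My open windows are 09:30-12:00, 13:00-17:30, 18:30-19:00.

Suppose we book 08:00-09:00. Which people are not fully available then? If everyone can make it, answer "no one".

Omar: free for 08:00-09:00. Nadia: not fully free for 08:00-09:00. Yosef: free for 08:00-09:00. Quinn: not fully free for 08:00-09:00.

Nadia, Quinn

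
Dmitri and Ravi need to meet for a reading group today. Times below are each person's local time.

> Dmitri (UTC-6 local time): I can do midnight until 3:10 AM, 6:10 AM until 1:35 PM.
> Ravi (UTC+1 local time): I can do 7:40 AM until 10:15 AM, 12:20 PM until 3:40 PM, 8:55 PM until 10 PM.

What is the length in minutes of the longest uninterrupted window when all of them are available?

150

Dmitri in UTC: 06:00-09:10, 12:10-19:35 (add 6h to convert from UTC-6).
Ravi in UTC: 06:40-09:15, 11:20-14:40, 19:55-21:00 (subtract 1h to convert from UTC+1).
Dmitri ∩ Ravi: 06:40-09:10, 12:10-14:40.
The longest is 06:40-09:10 at 150 minutes.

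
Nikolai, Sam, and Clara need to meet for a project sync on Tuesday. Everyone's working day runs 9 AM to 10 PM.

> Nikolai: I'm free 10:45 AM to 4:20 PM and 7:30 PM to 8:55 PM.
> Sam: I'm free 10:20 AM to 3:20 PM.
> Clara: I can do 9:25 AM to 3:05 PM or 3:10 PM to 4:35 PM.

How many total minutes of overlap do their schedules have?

Nikolai ∩ Sam: 10:45-15:20.
Nikolai ∩ Sam ∩ Clara: 10:45-15:05, 15:10-15:20.
Summing the common windows: 260 + 10 = 270 minutes.

270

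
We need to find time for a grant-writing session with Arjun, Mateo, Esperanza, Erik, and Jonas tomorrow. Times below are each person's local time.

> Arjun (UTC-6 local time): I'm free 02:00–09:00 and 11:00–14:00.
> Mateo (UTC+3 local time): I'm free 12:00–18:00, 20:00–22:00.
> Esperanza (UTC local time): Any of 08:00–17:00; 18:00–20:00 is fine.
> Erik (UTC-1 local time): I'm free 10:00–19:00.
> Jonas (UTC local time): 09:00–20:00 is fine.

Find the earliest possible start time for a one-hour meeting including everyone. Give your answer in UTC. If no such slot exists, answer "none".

11:00

Arjun in UTC: 08:00-15:00, 17:00-20:00 (add 6h to convert from UTC-6).
Mateo in UTC: 09:00-15:00, 17:00-19:00 (subtract 3h to convert from UTC+3).
Esperanza in UTC: 08:00-17:00, 18:00-20:00.
Erik in UTC: 11:00-20:00 (add 1h to convert from UTC-1).
Jonas in UTC: 09:00-20:00.
Arjun ∩ Mateo: 09:00-15:00, 17:00-19:00.
Arjun ∩ Mateo ∩ Esperanza: 09:00-15:00, 18:00-19:00.
Arjun ∩ Mateo ∩ Esperanza ∩ Erik: 11:00-15:00, 18:00-19:00.
Arjun ∩ Mateo ∩ Esperanza ∩ Erik ∩ Jonas: 11:00-15:00, 18:00-19:00.
The first common window of at least 60 minutes is 11:00-15:00, so the earliest start is 11:00.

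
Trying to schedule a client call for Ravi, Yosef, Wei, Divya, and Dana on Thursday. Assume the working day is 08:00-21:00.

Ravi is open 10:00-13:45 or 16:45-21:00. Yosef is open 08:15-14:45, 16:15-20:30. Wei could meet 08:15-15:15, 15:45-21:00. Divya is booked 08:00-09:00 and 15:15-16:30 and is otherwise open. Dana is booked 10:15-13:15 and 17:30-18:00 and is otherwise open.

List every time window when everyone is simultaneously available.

Ravi free: 10:00-13:45, 16:45-21:00.
Yosef free: 08:15-14:45, 16:15-20:30.
Wei free: 08:15-15:15, 15:45-21:00.
Divya free: 09:00-15:15, 16:30-21:00 (invert busy blocks within the working day).
Dana free: 08:00-10:15, 13:15-17:30, 18:00-21:00 (invert busy blocks within the working day).
Ravi ∩ Yosef: 10:00-13:45, 16:45-20:30.
Ravi ∩ Yosef ∩ Wei: 10:00-13:45, 16:45-20:30.
Ravi ∩ Yosef ∩ Wei ∩ Divya: 10:00-13:45, 16:45-20:30.
Ravi ∩ Yosef ∩ Wei ∩ Divya ∩ Dana: 10:00-10:15, 13:15-13:45, 16:45-17:30, 18:00-20:30.

10:00-10:15, 13:15-13:45, 16:45-17:30, 18:00-20:30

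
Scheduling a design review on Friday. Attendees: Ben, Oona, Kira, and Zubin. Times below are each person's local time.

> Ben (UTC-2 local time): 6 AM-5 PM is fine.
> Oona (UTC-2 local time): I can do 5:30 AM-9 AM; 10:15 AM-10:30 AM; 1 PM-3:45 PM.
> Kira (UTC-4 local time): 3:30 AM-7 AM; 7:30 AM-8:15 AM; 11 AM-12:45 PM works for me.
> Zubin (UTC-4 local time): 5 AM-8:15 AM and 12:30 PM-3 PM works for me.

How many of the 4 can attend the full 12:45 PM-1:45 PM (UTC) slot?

Ben in UTC: 08:00-19:00 (add 2h to convert from UTC-2).
Oona in UTC: 07:30-11:00, 12:15-12:30, 15:00-17:45 (add 2h to convert from UTC-2).
Kira in UTC: 07:30-11:00, 11:30-12:15, 15:00-16:45 (add 4h to convert from UTC-4).
Zubin in UTC: 09:00-12:15, 16:30-19:00 (add 4h to convert from UTC-4).
Ben can make the full 12:45-13:45 slot — that's 1.

1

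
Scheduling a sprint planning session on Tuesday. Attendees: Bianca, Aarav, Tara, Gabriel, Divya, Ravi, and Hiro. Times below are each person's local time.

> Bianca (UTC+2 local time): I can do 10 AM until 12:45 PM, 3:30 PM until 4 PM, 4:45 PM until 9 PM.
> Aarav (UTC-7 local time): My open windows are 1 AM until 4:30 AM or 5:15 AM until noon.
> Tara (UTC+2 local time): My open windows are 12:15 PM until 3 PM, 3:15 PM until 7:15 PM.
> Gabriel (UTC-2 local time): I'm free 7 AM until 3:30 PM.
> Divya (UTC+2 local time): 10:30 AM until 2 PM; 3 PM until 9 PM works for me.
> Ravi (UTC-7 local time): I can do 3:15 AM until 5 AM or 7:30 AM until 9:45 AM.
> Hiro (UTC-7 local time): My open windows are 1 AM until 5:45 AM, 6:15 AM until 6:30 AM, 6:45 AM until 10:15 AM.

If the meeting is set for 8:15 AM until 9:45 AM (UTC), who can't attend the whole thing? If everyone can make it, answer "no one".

Bianca in UTC: 08:00-10:45, 13:30-14:00, 14:45-19:00 (subtract 2h to convert from UTC+2).
Aarav in UTC: 08:00-11:30, 12:15-19:00 (add 7h to convert from UTC-7).
Tara in UTC: 10:15-13:00, 13:15-17:15 (subtract 2h to convert from UTC+2).
Gabriel in UTC: 09:00-17:30 (add 2h to convert from UTC-2).
Divya in UTC: 08:30-12:00, 13:00-19:00 (subtract 2h to convert from UTC+2).
Ravi in UTC: 10:15-12:00, 14:30-16:45 (add 7h to convert from UTC-7).
Hiro in UTC: 08:00-12:45, 13:15-13:30, 13:45-17:15 (add 7h to convert from UTC-7).
Bianca: free for 08:15-09:45. Aarav: free for 08:15-09:45. Tara: not fully free for 08:15-09:45. Gabriel: not fully free for 08:15-09:45. Divya: not fully free for 08:15-09:45. Ravi: not fully free for 08:15-09:45. Hiro: free for 08:15-09:45.

Divya, Gabriel, Ravi, Tara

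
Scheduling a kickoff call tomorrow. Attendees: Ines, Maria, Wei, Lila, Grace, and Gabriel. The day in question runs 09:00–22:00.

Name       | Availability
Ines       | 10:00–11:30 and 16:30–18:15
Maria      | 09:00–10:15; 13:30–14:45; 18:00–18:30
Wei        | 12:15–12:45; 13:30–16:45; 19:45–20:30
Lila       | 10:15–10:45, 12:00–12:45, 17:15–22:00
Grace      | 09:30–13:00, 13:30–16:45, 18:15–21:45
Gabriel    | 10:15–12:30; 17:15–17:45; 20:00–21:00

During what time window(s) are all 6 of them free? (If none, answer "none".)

Ines ∩ Maria: 10:00-10:15, 18:00-18:15.
Ines ∩ Maria ∩ Wei: ∅.
Ines ∩ Maria ∩ Wei ∩ Lila: ∅.
Ines ∩ Maria ∩ Wei ∩ Lila ∩ Grace: ∅.
Ines ∩ Maria ∩ Wei ∩ Lila ∩ Grace ∩ Gabriel: ∅.
There is no time when everyone is free.

none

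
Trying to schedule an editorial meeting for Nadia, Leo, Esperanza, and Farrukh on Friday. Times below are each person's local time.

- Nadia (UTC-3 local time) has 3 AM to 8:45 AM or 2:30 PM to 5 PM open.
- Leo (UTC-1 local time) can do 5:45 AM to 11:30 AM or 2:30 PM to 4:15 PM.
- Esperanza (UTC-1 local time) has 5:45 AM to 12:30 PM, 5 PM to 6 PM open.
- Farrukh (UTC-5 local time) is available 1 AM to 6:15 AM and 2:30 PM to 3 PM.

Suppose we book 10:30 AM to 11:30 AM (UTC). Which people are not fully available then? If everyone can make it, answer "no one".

Farrukh

Nadia in UTC: 06:00-11:45, 17:30-20:00 (add 3h to convert from UTC-3).
Leo in UTC: 06:45-12:30, 15:30-17:15 (add 1h to convert from UTC-1).
Esperanza in UTC: 06:45-13:30, 18:00-19:00 (add 1h to convert from UTC-1).
Farrukh in UTC: 06:00-11:15, 19:30-20:00 (add 5h to convert from UTC-5).
Nadia: free for 10:30-11:30. Leo: free for 10:30-11:30. Esperanza: free for 10:30-11:30. Farrukh: not fully free for 10:30-11:30.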